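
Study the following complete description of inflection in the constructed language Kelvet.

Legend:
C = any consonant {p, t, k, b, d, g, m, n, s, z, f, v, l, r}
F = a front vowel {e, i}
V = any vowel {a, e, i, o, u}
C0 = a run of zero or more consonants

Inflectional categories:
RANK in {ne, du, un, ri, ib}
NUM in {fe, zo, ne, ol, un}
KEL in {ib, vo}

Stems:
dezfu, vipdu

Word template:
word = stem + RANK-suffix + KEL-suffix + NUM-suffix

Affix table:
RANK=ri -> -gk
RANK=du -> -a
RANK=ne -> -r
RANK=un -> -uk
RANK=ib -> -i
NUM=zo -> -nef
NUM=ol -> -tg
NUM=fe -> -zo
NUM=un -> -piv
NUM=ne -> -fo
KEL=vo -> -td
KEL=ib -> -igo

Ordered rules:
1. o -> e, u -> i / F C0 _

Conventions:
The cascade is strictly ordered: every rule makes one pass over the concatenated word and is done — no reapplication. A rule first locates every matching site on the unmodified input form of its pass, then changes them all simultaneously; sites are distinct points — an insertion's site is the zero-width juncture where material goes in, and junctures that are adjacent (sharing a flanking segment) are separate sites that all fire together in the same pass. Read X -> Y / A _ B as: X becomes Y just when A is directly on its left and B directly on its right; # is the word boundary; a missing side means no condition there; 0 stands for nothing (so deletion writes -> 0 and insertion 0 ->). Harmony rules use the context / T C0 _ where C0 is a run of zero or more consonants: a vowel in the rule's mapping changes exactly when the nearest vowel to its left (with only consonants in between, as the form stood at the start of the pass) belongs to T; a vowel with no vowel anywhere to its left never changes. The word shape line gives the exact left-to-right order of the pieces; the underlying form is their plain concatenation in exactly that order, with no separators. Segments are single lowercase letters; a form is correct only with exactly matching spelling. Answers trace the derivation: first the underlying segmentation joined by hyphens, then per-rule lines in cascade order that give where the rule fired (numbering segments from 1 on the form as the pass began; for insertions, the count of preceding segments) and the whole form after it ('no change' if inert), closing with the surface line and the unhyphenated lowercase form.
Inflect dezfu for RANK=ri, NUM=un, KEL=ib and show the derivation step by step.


underlying: dezfu-gk-igo-piv
1. o -> e, u -> i / F C0 _: fires at position(s) 5, 10: dezfigkigepiv
surface: dezfigkigepiv


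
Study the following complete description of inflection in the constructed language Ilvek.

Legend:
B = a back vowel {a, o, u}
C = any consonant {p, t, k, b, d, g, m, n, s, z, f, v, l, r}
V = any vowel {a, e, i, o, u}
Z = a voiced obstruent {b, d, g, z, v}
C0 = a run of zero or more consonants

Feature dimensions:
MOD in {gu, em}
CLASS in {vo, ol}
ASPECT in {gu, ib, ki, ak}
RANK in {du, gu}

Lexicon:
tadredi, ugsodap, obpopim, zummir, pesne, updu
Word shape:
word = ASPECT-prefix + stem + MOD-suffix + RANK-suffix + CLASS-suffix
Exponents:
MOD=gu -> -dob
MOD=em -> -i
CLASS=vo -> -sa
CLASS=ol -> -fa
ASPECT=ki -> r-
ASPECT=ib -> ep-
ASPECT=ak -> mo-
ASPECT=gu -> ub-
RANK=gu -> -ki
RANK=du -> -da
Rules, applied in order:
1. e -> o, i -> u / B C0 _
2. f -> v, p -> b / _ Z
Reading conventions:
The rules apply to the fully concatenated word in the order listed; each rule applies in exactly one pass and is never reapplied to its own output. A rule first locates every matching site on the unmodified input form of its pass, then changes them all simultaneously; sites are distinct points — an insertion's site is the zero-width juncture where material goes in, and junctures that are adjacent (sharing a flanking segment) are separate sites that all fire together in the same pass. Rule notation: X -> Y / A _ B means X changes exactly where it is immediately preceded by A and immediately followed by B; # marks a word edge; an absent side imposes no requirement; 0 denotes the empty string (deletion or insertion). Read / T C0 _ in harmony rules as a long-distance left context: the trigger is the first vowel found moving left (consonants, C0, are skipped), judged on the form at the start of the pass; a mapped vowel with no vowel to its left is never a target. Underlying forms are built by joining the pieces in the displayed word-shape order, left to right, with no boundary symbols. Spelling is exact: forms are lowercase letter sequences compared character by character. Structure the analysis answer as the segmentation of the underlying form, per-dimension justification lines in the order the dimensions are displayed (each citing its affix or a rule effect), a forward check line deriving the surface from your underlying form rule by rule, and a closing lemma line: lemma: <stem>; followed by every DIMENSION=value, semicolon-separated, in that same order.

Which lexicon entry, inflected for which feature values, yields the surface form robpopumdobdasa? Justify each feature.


underlying: r-obpopim-dob-da-sa
MOD=gu - signalled by the affix -dob
CLASS=vo - signalled by the affix -sa
ASPECT=ki - signalled by the affix r-
RANK=du - signalled by the affix -da
check: robpopimdobdasa -> robpopumdobdasa -> robpopumdobdasa
lemma: obpopim; MOD=gu; CLASS=vo; ASPECT=ki; RANK=du


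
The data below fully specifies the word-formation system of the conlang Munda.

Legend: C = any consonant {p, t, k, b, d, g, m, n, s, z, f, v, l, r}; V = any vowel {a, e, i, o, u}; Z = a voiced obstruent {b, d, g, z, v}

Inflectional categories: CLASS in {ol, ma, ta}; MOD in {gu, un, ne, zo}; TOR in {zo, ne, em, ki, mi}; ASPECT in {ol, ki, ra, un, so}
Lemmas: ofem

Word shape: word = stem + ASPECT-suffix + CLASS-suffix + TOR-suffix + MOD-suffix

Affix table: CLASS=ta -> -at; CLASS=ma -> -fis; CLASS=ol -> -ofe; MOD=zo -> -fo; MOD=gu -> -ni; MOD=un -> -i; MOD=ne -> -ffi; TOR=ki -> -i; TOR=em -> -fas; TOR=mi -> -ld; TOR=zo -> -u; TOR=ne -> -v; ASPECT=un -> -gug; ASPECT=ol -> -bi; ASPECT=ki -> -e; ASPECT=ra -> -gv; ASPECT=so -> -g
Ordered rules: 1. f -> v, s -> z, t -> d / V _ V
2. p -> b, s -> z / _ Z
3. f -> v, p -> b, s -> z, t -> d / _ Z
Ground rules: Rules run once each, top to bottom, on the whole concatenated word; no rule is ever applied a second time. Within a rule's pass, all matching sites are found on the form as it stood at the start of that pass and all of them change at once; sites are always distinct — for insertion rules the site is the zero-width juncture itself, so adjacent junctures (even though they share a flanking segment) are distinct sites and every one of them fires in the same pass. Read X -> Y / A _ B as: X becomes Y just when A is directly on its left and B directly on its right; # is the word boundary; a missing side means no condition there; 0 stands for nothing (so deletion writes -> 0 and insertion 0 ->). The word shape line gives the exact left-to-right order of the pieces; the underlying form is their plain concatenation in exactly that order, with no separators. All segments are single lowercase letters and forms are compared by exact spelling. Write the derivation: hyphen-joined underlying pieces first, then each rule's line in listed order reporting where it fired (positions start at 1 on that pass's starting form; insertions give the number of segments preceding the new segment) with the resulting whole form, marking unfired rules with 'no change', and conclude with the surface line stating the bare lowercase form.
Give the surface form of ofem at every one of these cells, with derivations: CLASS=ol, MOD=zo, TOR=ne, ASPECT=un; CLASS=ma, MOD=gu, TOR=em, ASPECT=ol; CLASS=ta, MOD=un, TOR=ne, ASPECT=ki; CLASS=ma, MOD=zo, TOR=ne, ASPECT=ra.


cell CLASS=ol, MOD=zo, TOR=ne, ASPECT=un:
underlying: ofem-gug-ofe-v-fo
1. f -> v, s -> z, t -> d / V _ V: fires at position(s) 2, 9: ovemgugovevfo
2. p -> b, s -> z / _ Z: no change
3. f -> v, p -> b, s -> z, t -> d / _ Z: no change
surface: ovemgugovevfo

cell CLASS=ma, MOD=gu, TOR=em, ASPECT=ol:
underlying: ofem-bi-fis-fas-ni
1. f -> v, s -> z, t -> d / V _ V: fires at position(s) 2, 7: ovembivisfasni
2. p -> b, s -> z / _ Z: no change
3. f -> v, p -> b, s -> z, t -> d / _ Z: no change
surface: ovembivisfasni

cell CLASS=ta, MOD=un, TOR=ne, ASPECT=ki:
underlying: ofem-e-at-v-i
1. f -> v, s -> z, t -> d / V _ V: fires at position(s) 2: ovemeatvi
2. p -> b, s -> z / _ Z: no change
3. f -> v, p -> b, s -> z, t -> d / _ Z: fires at position(s) 7: ovemeadvi
surface: ovemeadvi

cell CLASS=ma, MOD=zo, TOR=ne, ASPECT=ra:
underlying: ofem-gv-fis-v-fo
1. f -> v, s -> z, t -> d / V _ V: fires at position(s) 2: ovemgvfisvfo
2. p -> b, s -> z / _ Z: fires at position(s) 9: ovemgvfizvfo
3. f -> v, p -> b, s -> z, t -> d / _ Z: no change
surface: ovemgvfizvfo


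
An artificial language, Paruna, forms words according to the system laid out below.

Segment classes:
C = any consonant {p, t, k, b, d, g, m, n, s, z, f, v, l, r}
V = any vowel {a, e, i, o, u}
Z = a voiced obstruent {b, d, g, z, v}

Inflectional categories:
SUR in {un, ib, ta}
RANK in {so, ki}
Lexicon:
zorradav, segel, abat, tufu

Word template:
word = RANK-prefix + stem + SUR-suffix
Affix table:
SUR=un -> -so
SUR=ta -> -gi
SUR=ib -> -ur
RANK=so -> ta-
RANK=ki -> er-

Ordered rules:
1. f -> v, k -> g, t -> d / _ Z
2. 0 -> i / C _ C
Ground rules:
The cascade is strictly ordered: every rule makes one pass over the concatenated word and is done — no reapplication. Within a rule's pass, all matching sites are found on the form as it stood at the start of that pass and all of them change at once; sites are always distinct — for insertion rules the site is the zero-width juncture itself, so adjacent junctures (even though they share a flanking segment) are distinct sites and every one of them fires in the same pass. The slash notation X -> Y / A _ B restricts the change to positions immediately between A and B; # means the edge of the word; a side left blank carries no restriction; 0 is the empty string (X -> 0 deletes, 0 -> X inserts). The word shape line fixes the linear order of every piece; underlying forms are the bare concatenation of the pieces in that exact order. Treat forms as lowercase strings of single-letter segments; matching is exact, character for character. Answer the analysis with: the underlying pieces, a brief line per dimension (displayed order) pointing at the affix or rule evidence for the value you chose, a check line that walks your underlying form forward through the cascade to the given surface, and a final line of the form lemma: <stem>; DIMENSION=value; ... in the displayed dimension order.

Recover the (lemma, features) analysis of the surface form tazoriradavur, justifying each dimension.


underlying: ta-zorradav-ur
SUR=ib - signalled by the affix -ur
RANK=so - signalled by the affix ta-
check: tazorradavur -> tazorradavur -> tazoriradavur
lemma: zorradav; SUR=ib; RANK=so


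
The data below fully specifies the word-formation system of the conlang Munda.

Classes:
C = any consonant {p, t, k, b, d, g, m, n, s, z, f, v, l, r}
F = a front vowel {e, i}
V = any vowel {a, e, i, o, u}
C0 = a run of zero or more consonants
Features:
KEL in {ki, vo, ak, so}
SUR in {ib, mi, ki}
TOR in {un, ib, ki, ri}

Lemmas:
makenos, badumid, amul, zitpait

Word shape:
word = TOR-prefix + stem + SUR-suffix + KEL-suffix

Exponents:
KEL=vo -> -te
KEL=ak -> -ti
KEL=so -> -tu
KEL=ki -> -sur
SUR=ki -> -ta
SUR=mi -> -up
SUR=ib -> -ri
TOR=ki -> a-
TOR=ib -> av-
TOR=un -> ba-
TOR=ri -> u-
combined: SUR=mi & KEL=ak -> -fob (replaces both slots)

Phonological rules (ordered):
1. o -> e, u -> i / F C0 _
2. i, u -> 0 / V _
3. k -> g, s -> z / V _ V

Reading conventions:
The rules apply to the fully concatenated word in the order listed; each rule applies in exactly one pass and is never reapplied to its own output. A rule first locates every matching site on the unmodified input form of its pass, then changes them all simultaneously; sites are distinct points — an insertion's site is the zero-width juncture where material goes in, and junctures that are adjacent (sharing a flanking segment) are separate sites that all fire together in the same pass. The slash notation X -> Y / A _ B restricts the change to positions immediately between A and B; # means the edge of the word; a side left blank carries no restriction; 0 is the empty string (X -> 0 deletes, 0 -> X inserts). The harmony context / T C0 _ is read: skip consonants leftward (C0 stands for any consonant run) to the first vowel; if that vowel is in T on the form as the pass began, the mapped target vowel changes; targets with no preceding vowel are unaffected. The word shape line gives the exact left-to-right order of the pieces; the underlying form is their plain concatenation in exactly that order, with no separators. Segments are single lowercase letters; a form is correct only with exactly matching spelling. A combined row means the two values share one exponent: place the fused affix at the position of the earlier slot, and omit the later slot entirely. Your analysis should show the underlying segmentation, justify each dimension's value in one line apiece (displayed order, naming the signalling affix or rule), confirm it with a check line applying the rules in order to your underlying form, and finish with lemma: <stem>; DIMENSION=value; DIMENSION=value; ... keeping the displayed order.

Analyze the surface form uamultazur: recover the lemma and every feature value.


underlying: u-amul-ta-sur
KEL=ki - signalled by the affix -sur
SUR=ki - signalled by the affix -ta
TOR=ri - signalled by the affix u-
check: uamultasur -> uamultasur -> uamultasur -> uamultazur
lemma: amul; KEL=ki; SUR=ki; TOR=ri


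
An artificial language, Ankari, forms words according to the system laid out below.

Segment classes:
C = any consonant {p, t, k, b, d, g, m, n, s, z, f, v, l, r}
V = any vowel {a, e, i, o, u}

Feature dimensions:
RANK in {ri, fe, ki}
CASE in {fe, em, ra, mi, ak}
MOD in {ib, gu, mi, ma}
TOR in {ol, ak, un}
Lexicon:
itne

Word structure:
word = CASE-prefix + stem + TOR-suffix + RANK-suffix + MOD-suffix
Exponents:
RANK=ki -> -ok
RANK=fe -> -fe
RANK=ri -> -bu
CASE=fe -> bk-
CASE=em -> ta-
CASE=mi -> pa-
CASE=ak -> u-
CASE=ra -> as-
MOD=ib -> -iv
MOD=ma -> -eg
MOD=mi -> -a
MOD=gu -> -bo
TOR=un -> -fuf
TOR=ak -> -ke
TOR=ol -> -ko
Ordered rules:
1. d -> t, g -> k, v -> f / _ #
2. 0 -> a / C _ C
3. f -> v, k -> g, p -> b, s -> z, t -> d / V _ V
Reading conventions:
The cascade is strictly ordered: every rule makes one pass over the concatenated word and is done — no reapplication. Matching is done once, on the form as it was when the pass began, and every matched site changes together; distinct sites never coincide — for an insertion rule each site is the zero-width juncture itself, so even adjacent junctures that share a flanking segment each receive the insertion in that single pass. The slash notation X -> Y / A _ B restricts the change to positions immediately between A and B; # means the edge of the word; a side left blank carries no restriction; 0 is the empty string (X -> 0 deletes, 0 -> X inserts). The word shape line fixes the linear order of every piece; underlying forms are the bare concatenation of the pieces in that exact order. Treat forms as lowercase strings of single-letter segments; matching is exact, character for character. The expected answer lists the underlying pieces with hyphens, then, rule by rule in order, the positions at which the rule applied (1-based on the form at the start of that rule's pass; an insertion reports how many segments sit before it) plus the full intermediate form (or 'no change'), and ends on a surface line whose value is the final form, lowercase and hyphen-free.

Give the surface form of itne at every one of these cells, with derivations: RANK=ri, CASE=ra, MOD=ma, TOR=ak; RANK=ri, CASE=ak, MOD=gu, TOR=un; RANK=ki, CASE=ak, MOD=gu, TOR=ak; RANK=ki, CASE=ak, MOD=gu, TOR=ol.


cell RANK=ri, CASE=ra, MOD=ma, TOR=ak:
underlying: as-itne-ke-bu-eg
1. d -> t, g -> k, v -> f / _ #: fires at position(s) 12: asitnekebuek
2. 0 -> a / C _ C: inserts after position(s) 4: asitanekebuek
3. f -> v, k -> g, p -> b, s -> z, t -> d / V _ V: fires at position(s) 2, 4, 8: azidanegebuek
surface: azidanegebuek

cell RANK=ri, CASE=ak, MOD=gu, TOR=un:
underlying: u-itne-fuf-bu-bo
1. d -> t, g -> k, v -> f / _ #: no change
2. 0 -> a / C _ C: inserts after position(s) 3, 8: uitanefufabubo
3. f -> v, k -> g, p -> b, s -> z, t -> d / V _ V: fires at position(s) 3, 7, 9: uidanevuvabubo
surface: uidanevuvabubo

cell RANK=ki, CASE=ak, MOD=gu, TOR=ak:
underlying: u-itne-ke-ok-bo
1. d -> t, g -> k, v -> f / _ #: no change
2. 0 -> a / C _ C: inserts after position(s) 3, 9: uitanekeokabo
3. f -> v, k -> g, p -> b, s -> z, t -> d / V _ V: fires at position(s) 3, 7, 10: uidanegeogabo
surface: uidanegeogabo

cell RANK=ki, CASE=ak, MOD=gu, TOR=ol:
underlying: u-itne-ko-ok-bo
1. d -> t, g -> k, v -> f / _ #: no change
2. 0 -> a / C _ C: inserts after position(s) 3, 9: uitanekookabo
3. f -> v, k -> g, p -> b, s -> z, t -> d / V _ V: fires at position(s) 3, 7, 10: uidanegoogabo
surface: uidanegoogabo


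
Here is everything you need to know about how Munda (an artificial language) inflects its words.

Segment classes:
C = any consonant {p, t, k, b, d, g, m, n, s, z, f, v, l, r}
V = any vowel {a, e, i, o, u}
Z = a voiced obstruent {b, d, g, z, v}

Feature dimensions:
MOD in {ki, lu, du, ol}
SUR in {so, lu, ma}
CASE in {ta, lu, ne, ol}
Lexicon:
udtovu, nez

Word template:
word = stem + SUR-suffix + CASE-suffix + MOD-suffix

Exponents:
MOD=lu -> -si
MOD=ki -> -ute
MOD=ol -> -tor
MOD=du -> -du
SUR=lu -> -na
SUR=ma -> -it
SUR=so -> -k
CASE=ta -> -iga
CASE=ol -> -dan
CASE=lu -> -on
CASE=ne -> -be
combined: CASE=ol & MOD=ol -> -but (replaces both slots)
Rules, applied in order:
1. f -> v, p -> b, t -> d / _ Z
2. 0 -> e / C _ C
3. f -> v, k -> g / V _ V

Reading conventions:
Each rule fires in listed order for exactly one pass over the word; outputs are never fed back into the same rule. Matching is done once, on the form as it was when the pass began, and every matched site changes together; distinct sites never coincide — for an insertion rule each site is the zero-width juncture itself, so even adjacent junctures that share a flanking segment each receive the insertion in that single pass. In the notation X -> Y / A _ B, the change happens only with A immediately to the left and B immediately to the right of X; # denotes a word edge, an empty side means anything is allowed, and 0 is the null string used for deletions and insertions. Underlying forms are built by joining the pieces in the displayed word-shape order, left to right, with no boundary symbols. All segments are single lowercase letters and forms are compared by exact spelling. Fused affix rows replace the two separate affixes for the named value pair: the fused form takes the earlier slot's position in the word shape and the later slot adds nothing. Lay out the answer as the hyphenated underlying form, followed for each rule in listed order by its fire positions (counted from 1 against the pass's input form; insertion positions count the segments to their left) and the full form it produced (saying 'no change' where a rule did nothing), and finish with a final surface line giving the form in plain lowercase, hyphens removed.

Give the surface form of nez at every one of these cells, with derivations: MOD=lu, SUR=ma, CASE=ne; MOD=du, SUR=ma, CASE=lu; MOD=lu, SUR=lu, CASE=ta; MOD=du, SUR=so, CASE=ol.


cell MOD=lu, SUR=ma, CASE=ne:
underlying: nez-it-be-si
1. f -> v, p -> b, t -> d / _ Z: fires at position(s) 5: nezidbesi
2. 0 -> e / C _ C: inserts after position(s) 5: nezidebesi
3. f -> v, k -> g / V _ V: no change
surface: nezidebesi

cell MOD=du, SUR=ma, CASE=lu:
underlying: nez-it-on-du
1. f -> v, p -> b, t -> d / _ Z: no change
2. 0 -> e / C _ C: inserts after position(s) 7: nezitonedu
3. f -> v, k -> g / V _ V: no change
surface: nezitonedu

cell MOD=lu, SUR=lu, CASE=ta:
underlying: nez-na-iga-si
1. f -> v, p -> b, t -> d / _ Z: no change
2. 0 -> e / C _ C: inserts after position(s) 3: nezenaigasi
3. f -> v, k -> g / V _ V: no change
surface: nezenaigasi

cell MOD=du, SUR=so, CASE=ol:
underlying: nez-k-dan-du
1. f -> v, p -> b, t -> d / _ Z: no change
2. 0 -> e / C _ C: inserts after position(s) 3, 4, 7: nezekedanedu
3. f -> v, k -> g / V _ V: fires at position(s) 5: nezegedanedu
surface: nezegedanedu


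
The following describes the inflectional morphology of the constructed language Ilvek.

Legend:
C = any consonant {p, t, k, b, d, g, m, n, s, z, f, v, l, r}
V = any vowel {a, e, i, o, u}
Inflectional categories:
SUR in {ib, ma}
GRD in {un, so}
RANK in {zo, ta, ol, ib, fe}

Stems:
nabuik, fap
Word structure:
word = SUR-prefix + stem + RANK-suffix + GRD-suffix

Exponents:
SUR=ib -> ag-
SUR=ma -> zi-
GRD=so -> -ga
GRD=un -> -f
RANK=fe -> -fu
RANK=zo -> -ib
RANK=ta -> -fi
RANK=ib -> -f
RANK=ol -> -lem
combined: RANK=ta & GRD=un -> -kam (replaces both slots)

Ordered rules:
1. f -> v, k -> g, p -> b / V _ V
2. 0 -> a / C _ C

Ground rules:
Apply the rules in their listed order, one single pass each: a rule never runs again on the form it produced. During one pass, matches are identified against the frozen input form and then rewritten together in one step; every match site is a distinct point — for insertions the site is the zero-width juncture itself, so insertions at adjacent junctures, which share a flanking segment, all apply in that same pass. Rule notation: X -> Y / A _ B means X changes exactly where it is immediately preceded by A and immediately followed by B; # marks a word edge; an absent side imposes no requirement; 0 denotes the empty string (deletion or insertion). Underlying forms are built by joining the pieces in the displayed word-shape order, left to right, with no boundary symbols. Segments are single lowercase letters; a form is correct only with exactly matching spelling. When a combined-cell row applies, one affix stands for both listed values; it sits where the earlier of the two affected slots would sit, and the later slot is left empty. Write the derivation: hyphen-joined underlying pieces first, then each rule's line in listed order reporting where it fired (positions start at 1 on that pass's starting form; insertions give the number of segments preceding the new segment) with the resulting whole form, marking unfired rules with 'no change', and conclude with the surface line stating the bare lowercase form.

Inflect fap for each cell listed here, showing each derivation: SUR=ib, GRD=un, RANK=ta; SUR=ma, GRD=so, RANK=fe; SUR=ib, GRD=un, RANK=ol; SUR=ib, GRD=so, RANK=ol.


cell SUR=ib, GRD=un, RANK=ta:
underlying: ag-fap-kam
1. f -> v, k -> g, p -> b / V _ V: no change
2. 0 -> a / C _ C: inserts after position(s) 2, 5: agafapakam
surface: agafapakam

cell SUR=ma, GRD=so, RANK=fe:
underlying: zi-fap-fu-ga
1. f -> v, k -> g, p -> b / V _ V: fires at position(s) 3: zivapfuga
2. 0 -> a / C _ C: inserts after position(s) 5: zivapafuga
surface: zivapafuga

cell SUR=ib, GRD=un, RANK=ol:
underlying: ag-fap-lem-f
1. f -> v, k -> g, p -> b / V _ V: no change
2. 0 -> a / C _ C: inserts after position(s) 2, 5, 8: agafapalemaf
surface: agafapalemaf

cell SUR=ib, GRD=so, RANK=ol:
underlying: ag-fap-lem-ga
1. f -> v, k -> g, p -> b / V _ V: no change
2. 0 -> a / C _ C: inserts after position(s) 2, 5, 8: agafapalemaga
surface: agafapalemaga


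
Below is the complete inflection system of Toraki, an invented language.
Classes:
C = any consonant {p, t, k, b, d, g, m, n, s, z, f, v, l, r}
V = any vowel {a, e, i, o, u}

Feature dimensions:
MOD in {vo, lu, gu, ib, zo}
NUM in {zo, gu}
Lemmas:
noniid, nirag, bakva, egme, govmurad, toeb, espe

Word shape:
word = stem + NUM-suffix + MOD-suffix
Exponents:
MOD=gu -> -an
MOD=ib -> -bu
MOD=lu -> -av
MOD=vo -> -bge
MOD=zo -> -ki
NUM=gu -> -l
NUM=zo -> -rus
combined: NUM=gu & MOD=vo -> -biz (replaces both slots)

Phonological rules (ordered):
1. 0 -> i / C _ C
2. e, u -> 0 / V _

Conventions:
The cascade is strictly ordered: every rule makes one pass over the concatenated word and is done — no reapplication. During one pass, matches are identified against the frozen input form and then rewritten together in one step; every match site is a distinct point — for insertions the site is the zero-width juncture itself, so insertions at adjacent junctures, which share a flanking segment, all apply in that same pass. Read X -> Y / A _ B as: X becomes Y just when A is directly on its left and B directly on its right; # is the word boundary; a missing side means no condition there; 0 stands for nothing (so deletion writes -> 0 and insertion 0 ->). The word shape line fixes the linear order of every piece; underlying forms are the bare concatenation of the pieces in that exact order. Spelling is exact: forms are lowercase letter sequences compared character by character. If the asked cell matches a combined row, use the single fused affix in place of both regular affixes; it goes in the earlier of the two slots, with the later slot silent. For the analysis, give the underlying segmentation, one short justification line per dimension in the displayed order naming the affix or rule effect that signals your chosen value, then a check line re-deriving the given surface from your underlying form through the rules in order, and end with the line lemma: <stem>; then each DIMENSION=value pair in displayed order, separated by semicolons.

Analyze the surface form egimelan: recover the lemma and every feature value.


underlying: egme-l-an
MOD=gu - signalled by the affix -an
NUM=gu - signalled by the affix -l
check: egmelan -> egimelan -> egimelan
lemma: egme; MOD=gu; NUM=gu


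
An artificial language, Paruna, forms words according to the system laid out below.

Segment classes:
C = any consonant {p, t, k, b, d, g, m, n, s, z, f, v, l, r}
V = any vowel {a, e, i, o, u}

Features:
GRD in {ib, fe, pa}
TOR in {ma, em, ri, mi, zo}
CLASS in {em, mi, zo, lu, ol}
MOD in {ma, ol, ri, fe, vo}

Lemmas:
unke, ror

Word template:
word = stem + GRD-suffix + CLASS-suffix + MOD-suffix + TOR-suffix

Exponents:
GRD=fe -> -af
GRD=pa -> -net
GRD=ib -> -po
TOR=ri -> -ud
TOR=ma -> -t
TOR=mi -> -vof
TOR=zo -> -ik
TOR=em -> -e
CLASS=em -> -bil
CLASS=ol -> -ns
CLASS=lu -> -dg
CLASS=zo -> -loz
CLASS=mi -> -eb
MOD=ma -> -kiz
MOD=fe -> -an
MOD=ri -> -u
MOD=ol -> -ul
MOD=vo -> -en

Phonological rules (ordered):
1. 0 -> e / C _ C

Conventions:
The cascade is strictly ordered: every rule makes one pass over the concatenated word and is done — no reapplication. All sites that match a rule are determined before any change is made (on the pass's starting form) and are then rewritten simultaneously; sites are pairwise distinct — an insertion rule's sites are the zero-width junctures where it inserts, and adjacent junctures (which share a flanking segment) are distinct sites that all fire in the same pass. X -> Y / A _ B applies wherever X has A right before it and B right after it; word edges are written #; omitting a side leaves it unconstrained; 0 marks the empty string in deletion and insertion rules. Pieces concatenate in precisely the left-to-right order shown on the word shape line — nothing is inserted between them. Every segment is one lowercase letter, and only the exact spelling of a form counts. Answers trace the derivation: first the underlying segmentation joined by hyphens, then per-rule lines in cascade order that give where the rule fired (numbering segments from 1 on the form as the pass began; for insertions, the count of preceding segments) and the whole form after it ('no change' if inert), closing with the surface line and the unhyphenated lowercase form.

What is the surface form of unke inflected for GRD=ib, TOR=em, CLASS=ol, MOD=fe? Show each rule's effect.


underlying: unke-po-ns-an-e
1. 0 -> e / C _ C: inserts after position(s) 2, 7: unekeponesane
surface: unekeponesane


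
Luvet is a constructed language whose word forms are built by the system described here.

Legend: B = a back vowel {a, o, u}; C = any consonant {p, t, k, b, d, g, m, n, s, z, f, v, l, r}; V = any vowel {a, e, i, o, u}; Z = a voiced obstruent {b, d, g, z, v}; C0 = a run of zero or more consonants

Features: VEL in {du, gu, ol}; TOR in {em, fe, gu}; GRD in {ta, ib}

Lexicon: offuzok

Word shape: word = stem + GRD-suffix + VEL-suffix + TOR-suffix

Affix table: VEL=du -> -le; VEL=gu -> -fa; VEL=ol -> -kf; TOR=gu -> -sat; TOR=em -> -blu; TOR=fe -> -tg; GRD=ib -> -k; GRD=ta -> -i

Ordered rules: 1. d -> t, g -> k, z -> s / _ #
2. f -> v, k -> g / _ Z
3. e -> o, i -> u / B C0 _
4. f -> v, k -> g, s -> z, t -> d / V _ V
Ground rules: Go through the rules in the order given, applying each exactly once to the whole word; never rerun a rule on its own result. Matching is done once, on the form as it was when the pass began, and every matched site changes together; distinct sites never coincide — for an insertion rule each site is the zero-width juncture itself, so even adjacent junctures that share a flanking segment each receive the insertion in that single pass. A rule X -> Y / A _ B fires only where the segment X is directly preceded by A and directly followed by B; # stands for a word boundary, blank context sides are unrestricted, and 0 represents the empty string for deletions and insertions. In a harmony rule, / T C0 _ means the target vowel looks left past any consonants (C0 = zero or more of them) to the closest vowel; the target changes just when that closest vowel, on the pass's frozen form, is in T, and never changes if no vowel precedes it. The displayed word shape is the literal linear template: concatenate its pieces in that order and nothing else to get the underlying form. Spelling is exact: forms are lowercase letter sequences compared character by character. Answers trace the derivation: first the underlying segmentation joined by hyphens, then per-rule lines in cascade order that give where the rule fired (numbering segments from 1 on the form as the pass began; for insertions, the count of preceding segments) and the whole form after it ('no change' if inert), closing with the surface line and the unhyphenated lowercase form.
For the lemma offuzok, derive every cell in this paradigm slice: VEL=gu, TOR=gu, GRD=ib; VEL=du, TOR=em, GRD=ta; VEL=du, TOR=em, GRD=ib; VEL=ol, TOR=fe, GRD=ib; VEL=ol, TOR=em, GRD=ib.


cell VEL=gu, TOR=gu, GRD=ib:
underlying: offuzok-k-fa-sat
1. d -> t, g -> k, z -> s / _ #: no change
2. f -> v, k -> g / _ Z: no change
3. e -> o, i -> u / B C0 _: no change
4. f -> v, k -> g, s -> z, t -> d / V _ V: fires at position(s) 11: offuzokkfazat
surface: offuzokkfazat

cell VEL=du, TOR=em, GRD=ta:
underlying: offuzok-i-le-blu
1. d -> t, g -> k, z -> s / _ #: no change
2. f -> v, k -> g / _ Z: no change
3. e -> o, i -> u / B C0 _: fires at position(s) 8: offuzokuleblu
4. f -> v, k -> g, s -> z, t -> d / V _ V: fires at position(s) 7: offuzoguleblu
surface: offuzoguleblu

cell VEL=du, TOR=em, GRD=ib:
underlying: offuzok-k-le-blu
1. d -> t, g -> k, z -> s / _ #: no change
2. f -> v, k -> g / _ Z: no change
3. e -> o, i -> u / B C0 _: fires at position(s) 10: offuzokkloblu
4. f -> v, k -> g, s -> z, t -> d / V _ V: no change
surface: offuzokkloblu

cell VEL=ol, TOR=fe, GRD=ib:
underlying: offuzok-k-kf-tg
1. d -> t, g -> k, z -> s / _ #: fires at position(s) 12: offuzokkkftk
2. f -> v, k -> g / _ Z: no change
3. e -> o, i -> u / B C0 _: no change
4. f -> v, k -> g, s -> z, t -> d / V _ V: no change
surface: offuzokkkftk

cell VEL=ol, TOR=em, GRD=ib:
underlying: offuzok-k-kf-blu
1. d -> t, g -> k, z -> s / _ #: no change
2. f -> v, k -> g / _ Z: fires at position(s) 10: offuzokkkvblu
3. e -> o, i -> u / B C0 _: no change
4. f -> v, k -> g, s -> z, t -> d / V _ V: no change
surface: offuzokkkvblu


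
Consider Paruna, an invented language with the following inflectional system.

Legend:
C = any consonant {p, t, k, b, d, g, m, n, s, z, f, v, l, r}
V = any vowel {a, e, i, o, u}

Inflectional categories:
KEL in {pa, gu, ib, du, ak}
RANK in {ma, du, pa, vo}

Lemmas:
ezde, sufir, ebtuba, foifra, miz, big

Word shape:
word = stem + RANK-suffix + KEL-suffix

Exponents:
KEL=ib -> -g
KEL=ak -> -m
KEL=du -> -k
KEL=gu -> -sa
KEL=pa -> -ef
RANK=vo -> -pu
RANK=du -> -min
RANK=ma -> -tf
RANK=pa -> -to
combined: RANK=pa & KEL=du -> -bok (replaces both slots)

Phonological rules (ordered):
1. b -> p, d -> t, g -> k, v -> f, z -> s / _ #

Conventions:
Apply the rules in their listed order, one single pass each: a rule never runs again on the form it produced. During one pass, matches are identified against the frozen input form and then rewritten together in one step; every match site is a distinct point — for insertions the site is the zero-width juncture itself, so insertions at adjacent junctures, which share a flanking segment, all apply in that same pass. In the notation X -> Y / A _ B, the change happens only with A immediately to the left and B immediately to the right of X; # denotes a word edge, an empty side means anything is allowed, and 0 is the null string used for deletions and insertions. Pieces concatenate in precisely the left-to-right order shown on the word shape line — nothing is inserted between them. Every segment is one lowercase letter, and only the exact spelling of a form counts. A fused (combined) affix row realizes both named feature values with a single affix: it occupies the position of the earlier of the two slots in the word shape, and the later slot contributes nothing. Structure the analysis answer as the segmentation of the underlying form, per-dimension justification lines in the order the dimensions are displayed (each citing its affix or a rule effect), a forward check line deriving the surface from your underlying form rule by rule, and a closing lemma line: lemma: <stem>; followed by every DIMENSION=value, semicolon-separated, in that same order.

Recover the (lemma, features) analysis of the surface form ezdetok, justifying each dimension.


underlying: ezde-to-g
KEL=ib - signalled by the affix -g
RANK=pa - signalled by the affix -to
check: ezdetog -> ezdetok
lemma: ezde; KEL=ib; RANK=pa


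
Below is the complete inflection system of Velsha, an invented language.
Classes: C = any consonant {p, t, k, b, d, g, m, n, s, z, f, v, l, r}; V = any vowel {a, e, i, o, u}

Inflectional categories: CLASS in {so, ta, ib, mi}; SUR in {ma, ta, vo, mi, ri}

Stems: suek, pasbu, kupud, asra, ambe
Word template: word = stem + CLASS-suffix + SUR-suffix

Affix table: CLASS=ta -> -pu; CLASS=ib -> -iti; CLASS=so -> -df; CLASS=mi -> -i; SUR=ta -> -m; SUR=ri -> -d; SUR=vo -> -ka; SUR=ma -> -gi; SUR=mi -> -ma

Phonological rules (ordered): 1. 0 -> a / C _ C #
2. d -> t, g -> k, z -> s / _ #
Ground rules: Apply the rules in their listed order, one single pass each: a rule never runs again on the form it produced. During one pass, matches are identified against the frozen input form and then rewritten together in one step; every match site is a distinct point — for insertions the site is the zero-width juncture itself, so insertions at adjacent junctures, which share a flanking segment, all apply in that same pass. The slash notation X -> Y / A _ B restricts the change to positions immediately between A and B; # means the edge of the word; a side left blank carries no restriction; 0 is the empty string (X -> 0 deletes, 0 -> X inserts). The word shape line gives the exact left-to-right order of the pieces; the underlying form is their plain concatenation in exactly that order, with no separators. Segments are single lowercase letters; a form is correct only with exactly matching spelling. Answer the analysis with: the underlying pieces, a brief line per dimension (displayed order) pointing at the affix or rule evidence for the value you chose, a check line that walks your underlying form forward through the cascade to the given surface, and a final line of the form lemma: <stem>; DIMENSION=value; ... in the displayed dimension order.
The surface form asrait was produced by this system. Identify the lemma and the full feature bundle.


underlying: asra-i-d
CLASS=mi - signalled by the affix -i
SUR=ri - signalled by the affix -d
check: asraid -> asraid -> asrait
lemma: asra; CLASS=mi; SUR=ri


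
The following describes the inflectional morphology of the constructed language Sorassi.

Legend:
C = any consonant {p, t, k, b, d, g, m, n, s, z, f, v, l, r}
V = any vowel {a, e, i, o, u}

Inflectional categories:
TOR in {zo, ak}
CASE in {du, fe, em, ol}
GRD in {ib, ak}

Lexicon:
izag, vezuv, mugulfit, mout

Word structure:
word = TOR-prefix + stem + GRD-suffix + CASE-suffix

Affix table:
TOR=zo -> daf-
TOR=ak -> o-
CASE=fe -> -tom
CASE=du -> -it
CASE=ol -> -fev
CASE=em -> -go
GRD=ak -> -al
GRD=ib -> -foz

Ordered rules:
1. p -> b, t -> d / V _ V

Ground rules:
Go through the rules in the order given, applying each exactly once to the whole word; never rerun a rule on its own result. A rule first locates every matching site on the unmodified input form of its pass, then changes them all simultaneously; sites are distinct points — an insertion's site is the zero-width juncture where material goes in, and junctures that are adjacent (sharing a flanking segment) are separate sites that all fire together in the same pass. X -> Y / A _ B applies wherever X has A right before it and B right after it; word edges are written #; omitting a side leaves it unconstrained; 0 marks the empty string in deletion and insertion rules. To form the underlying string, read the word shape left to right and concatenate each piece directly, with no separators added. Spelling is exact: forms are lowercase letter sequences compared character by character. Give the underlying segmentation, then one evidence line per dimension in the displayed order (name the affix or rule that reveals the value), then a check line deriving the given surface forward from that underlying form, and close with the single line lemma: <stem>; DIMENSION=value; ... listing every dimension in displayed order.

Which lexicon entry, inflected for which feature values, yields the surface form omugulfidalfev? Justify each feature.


underlying: o-mugulfit-al-fev
TOR=ak - signalled by the affix o-
CASE=ol - signalled by the affix -fev
GRD=ak - signalled by the affix -al
check: omugulfitalfev -> omugulfidalfev
lemma: mugulfit; TOR=ak; CASE=ol; GRD=ak


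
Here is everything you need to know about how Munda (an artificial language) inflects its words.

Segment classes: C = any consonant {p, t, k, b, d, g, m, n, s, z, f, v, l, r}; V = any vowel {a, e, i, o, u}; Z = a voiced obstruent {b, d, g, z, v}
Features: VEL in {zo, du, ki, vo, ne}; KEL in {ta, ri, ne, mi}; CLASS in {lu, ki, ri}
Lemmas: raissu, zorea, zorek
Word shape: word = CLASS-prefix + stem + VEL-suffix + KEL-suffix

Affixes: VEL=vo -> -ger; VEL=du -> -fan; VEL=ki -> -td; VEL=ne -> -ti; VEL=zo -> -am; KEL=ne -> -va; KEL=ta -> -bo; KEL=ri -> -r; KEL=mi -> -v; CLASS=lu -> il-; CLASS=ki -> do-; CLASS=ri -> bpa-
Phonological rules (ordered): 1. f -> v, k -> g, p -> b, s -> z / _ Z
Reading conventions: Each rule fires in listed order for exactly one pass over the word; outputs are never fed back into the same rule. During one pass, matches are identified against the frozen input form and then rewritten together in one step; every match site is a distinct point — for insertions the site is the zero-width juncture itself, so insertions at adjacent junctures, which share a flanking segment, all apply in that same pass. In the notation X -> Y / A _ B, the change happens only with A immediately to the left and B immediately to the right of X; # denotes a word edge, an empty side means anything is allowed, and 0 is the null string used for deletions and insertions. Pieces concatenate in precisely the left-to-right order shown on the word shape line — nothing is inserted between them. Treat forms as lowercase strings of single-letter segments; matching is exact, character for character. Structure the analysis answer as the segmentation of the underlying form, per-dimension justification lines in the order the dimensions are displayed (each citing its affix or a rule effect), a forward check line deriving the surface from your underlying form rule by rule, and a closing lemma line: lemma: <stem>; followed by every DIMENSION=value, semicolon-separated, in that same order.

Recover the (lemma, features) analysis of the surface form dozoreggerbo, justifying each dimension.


underlying: do-zorek-ger-bo
VEL=vo - signalled by the affix -ger
KEL=ta - signalled by the affix -bo
CLASS=ki - signalled by the affix do-
check: dozorekgerbo -> dozoreggerbo
lemma: zorek; VEL=vo; KEL=ta; CLASS=ki
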